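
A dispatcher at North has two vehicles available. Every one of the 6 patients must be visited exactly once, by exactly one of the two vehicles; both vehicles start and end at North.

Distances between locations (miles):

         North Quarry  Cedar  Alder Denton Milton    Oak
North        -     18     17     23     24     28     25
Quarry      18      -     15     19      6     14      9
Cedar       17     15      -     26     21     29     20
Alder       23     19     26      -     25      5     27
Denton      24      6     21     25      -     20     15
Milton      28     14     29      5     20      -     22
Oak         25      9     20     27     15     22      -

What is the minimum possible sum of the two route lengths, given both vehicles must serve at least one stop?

There are 2^5 − 1 = 31 ways to divide the 6 stops into two non-empty groups. For each, the best each vehicle can do is its own shortest tour through its group:
  {Quarry} + {Cedar, Alder, Denton, Milton, Oak}: 36 + 100 = 136
  {Cedar} + {Quarry, Alder, Denton, Milton, Oak}: 34 + 88 = 122
  {Quarry, Cedar} + {Alder, Denton, Milton, Oak}: 50 + 88 = 138
  {Alder} + {Quarry, Cedar, Denton, Milton, Oak}: 46 + 100 = 146
  {Quarry, Alder} + {Cedar, Denton, Milton, Oak}: 60 + 100 = 160
  {Cedar, Alder} + {Quarry, Denton, Milton, Oak}: 66 + 88 = 154
  … (31 splits in total)
Best: vehicle 1 North → Cedar → North = 34; vehicle 2 North → Alder → Milton → Quarry → Denton → Oak → North = 88; combined 122.

122 miles — the smallest possible combined total.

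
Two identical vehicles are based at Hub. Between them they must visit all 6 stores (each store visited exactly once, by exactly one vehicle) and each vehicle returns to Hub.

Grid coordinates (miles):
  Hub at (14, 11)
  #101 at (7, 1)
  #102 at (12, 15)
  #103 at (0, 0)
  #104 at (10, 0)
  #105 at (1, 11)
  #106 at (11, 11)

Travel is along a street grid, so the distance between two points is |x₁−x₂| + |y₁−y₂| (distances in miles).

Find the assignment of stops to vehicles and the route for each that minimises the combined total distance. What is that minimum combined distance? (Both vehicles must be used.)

64 miles — the smallest possible combined total.

There are 2^5 − 1 = 31 ways to divide the 6 stops into two non-empty groups. For each, the best each vehicle can do is its own shortest tour through its group:
  {#101} + {#102, #103, #104, #105, #106}: 34 + 58 = 92
  {#102} + {#101, #103, #104, #105, #106}: 12 + 52 = 64
  {#101, #102} + {#103, #104, #105, #106}: 42 + 50 = 92
  {#103} + {#101, #102, #104, #105, #106}: 50 + 56 = 106
  {#101, #103} + {#102, #104, #105, #106}: 50 + 56 = 106
  {#102, #103} + {#101, #104, #105, #106}: 58 + 48 = 106
  … (31 splits in total)
Best: vehicle 1 Hub → #102 → Hub = 12; vehicle 2 Hub → #104 → #101 → #103 → #105 → #106 → Hub = 52; combined 64.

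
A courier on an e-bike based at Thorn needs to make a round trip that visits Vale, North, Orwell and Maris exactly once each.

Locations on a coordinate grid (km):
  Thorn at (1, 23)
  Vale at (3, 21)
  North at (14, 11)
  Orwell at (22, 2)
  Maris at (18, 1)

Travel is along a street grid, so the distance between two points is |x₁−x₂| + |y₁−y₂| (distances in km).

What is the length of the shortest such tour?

86 km — the shortest possible round trip.

There are 12 distinct closed tours to check (reversals are equivalent).
Thorn → Vale → North → Orwell → Maris → Thorn: 4+21+17+5+39 = 86
Thorn → Vale → North → Maris → Orwell → Thorn: 4+21+14+5+42 = 86
Thorn → Vale → Orwell → North → Maris → Thorn: 4+38+17+14+39 = 112
Thorn → Vale → Orwell → Maris → North → Thorn: 4+38+5+14+25 = 86
Thorn → Vale → Maris → North → Orwell → Thorn: 4+35+14+17+42 = 112
Thorn → Vale → Maris → Orwell → North → Thorn: 4+35+5+17+25 = 86
Thorn → North → Vale → Orwell → Maris → Thorn: 25+21+38+5+39 = 128
Thorn → North → Vale → Maris → Orwell → Thorn: 25+21+35+5+42 = 128
Thorn → North → Orwell → Vale → Maris → Thorn: 25+17+38+35+39 = 154
Thorn → North → Maris → Vale → Orwell → Thorn: 25+14+35+38+42 = 154
Thorn → Orwell → Vale → North → Maris → Thorn: 42+38+21+14+39 = 154
Thorn → Orwell → North → Vale → Maris → Thorn: 42+17+21+35+39 = 154
The minimum is 86.
One optimal route: Thorn → Vale → North → Orwell → Maris → Thorn (or its reverse).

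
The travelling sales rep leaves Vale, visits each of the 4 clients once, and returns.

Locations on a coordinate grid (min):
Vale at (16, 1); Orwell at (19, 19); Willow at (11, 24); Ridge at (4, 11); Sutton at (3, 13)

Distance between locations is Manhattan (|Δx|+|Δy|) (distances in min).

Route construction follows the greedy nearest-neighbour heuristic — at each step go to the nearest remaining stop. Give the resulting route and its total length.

At Vale the remaining stops are Orwell 21, Ridge 22, Sutton 25, Willow 28; go to Orwell.
At Orwell the remaining stops are Willow 13, Sutton 22, Ridge 23; go to Willow.
At Willow the remaining stops are Sutton 19, Ridge 20; go to Sutton.
At Sutton the remaining stops are Ridge 3; go to Ridge.
Return Ridge→Vale: 22.
Total = 21 + 13 + 19 + 3 + 22 = 78.

Nearest-neighbour total = 78 min; route Vale → Orwell → Willow → Sutton → Ridge → Vale.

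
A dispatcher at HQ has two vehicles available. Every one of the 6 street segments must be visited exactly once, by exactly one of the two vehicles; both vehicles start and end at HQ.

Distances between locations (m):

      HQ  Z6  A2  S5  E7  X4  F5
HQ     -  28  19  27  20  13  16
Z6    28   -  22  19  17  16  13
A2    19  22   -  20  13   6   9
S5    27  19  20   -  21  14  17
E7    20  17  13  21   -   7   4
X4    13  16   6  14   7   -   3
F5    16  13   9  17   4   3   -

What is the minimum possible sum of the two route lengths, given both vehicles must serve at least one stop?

121 m — the smallest possible combined total.

Try each way of splitting the stops between the two vehicles (each non-empty) and, for each split, find the best tour for each vehicle:
  {Z6} + {A2, S5, E7, X4, F5}: 56 + 80 = 136
  {A2} + {Z6, S5, E7, X4, F5}: 38 + 83 = 121
  {Z6, A2} + {S5, E7, X4, F5}: 69 + 68 = 137
  {S5} + {Z6, A2, E7, X4, F5}: 54 + 77 = 131
  {Z6, S5} + {A2, E7, X4, F5}: 74 + 52 = 126
  {A2, S5} + {Z6, E7, X4, F5}: 66 + 65 = 131
  … (31 splits in total)
Best: vehicle 1 HQ → A2 → HQ = 38; vehicle 2 HQ → S5 → Z6 → E7 → F5 → X4 → HQ = 83; combined 121.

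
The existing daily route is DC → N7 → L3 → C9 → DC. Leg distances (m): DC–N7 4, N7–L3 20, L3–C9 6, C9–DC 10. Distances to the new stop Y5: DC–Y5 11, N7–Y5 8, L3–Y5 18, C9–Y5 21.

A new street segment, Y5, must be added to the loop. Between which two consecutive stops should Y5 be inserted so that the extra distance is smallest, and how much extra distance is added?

+6 m — insert Y5 between N7 and L3.

Insertion cost between consecutive stops i–j is d(i,Y5) + d(Y5,j) − d(i,j):
  between DC and N7: 11 + 8 − 4 = 15
  between N7 and L3: 8 + 18 − 20 = 6
  between L3 and C9: 18 + 21 − 6 = 33
  between C9 and DC: 21 + 11 − 10 = 22
Cheapest insertion is between N7 and L3, adding 6.
New total = 40 + 6 = 46.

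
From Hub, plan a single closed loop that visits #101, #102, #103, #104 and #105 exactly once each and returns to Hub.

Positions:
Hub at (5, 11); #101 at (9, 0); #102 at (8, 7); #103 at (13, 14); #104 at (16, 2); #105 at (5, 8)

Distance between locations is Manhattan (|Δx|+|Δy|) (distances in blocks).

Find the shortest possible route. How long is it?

With 5 stops there are 5!/2 = 60 distinct round trips (a route and its reverse cost the same).
Hub - #101 - #102 - #103 - #104 - #105 - Hub: 15+8+12+15+17+3 = 70
Hub - #101 - #102 - #103 - #105 - #104 - Hub: 15+8+12+14+17+20 = 86
Hub - #101 - #102 - #104 - #103 - #105 - Hub: 15+8+13+15+14+3 = 68
Hub - #101 - #102 - #104 - #105 - #103 - Hub: 15+8+13+17+14+11 = 78
Hub - #101 - #102 - #105 - #103 - #104 - Hub: 15+8+4+14+15+20 = 76
Hub - #101 - #102 - #105 - #104 - #103 - Hub: 15+8+4+17+15+11 = 70
Hub - #101 - #103 - #102 - #104 - #105 - Hub: 15+18+12+13+17+3 = 78
Hub - #101 - #103 - #102 - #105 - #104 - Hub: 15+18+12+4+17+20 = 86
Hub - #101 - #103 - #104 - #102 - #105 - Hub: 15+18+15+13+4+3 = 68
Hub - #101 - #103 - #104 - #105 - #102 - Hub: 15+18+15+17+4+7 = 76
Hub - #101 - #103 - #105 - #102 - #104 - Hub: 15+18+14+4+13+20 = 84
Hub - #101 - #103 - #105 - #104 - #102 - Hub: 15+18+14+17+13+7 = 84
Hub - #101 - #104 - #102 - #103 - #105 - Hub: 15+9+13+12+14+3 = 66
Hub - #101 - #104 - #102 - #105 - #103 - Hub: 15+9+13+4+14+11 = 66
… (46 more)
Hub - #103 - #104 - #101 - #102 - #105 - Hub: 11+15+9+8+4+3 = 50  ← best
The minimum is 50.
One optimal route: Hub → #103 → #104 → #101 → #102 → #105 → Hub (or its reverse).

Minimum total distance: 50 blocks.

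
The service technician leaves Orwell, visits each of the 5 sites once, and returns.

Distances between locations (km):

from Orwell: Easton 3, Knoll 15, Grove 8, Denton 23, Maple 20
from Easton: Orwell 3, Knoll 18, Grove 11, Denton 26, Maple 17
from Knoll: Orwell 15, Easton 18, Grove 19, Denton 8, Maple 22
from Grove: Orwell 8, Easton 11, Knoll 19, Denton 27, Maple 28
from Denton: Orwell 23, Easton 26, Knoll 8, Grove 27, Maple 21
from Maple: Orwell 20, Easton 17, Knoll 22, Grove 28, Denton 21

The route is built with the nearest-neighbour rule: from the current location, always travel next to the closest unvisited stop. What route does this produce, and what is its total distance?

82 km along Orwell → Easton → Grove → Knoll → Denton → Maple → Orwell.

At Orwell the remaining stops are Easton 3, Grove 8, Knoll 15, Maple 20, Denton 23; go to Easton.
At Easton the remaining stops are Grove 11, Maple 17, Knoll 18, Denton 26; go to Grove.
At Grove the remaining stops are Knoll 19, Denton 27, Maple 28; go to Knoll.
At Knoll the remaining stops are Denton 8, Maple 22; go to Denton.
At Denton the remaining stops are Maple 21; go to Maple.
Return Maple→Orwell: 20.
Total = 3 + 11 + 19 + 8 + 21 + 20 = 82.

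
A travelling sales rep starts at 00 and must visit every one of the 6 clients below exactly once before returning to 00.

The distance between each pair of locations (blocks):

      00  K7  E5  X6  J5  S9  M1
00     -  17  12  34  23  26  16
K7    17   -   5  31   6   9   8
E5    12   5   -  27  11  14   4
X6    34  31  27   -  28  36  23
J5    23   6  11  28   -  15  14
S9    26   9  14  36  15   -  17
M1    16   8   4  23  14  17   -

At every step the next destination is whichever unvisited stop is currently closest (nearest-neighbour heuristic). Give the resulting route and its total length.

115 blocks along 00 → E5 → M1 → K7 → J5 → S9 → X6 → 00.

00 → [E5:12 / M1:16 / K7:17 / J5:23 / S9:26 / X6:34] → E5 (12)
E5 → [M1:4 / K7:5 / J5:11 / S9:14 / X6:27] → M1 (4)
M1 → [K7:8 / J5:14 / S9:17 / X6:23] → K7 (8)
K7 → [J5:6 / S9:9 / X6:31] → J5 (6)
J5 → [S9:15 / X6:28] → S9 (15)
S9 → [X6:36] → X6 (36)
Return X6→00: 34.
Total = 12 + 4 + 8 + 6 + 15 + 36 + 34 = 115.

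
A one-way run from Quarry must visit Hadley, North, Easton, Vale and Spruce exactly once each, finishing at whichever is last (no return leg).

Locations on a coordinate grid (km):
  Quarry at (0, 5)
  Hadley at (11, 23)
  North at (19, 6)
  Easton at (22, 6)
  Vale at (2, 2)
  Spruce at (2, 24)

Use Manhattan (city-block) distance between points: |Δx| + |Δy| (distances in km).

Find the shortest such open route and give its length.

Shortest open route: 65 km.

There are 5! = 120 possible orderings.
Quarry→Hadley→North→Easton→Vale→Spruce: 29+25+3+24+22 = 103
Quarry→Hadley→North→Easton→Spruce→Vale: 29+25+3+38+22 = 117
Quarry→Hadley→North→Vale→Easton→Spruce: 29+25+21+24+38 = 137
Quarry→Hadley→North→Vale→Spruce→Easton: 29+25+21+22+38 = 135
Quarry→Hadley→North→Spruce→Easton→Vale: 29+25+35+38+24 = 151
Quarry→Hadley→North→Spruce→Vale→Easton: 29+25+35+22+24 = 135
Quarry→Hadley→Easton→North→Vale→Spruce: 29+28+3+21+22 = 103
Quarry→Hadley→Easton→North→Spruce→Vale: 29+28+3+35+22 = 117
Quarry→Hadley→Easton→Vale→North→Spruce: 29+28+24+21+35 = 137
Quarry→Hadley→Easton→Vale→Spruce→North: 29+28+24+22+35 = 138
Quarry→Hadley→Easton→Spruce→North→Vale: 29+28+38+35+21 = 151
Quarry→Hadley→Easton→Spruce→Vale→North: 29+28+38+22+21 = 138
Quarry→Hadley→Vale→North→Easton→Spruce: 29+30+21+3+38 = 121
Quarry→Hadley→Vale→North→Spruce→Easton: 29+30+21+35+38 = 153
… (106 more)
Quarry→Vale→Spruce→Hadley→North→Easton: 5+22+10+25+3 = 65  ← best
The minimum is 65.
One shortest path: Quarry → Vale → Spruce → Hadley → North → Easton.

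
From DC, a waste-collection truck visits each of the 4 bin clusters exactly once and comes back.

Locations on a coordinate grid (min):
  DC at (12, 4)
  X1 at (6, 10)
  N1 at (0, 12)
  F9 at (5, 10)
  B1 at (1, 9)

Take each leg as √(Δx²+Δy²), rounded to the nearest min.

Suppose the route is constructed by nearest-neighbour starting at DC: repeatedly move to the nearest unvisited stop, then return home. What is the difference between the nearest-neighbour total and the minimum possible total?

DC: X1=8, F9=9, B1=12, N1=14 ⇒ X1
X1: F9=1, B1=5, N1=6 ⇒ F9
F9: B1=4, N1=5 ⇒ B1
B1: N1=3 ⇒ N1
NN route DC → X1 → F9 → B1 → N1 → DC costs 30.
Optimal: DC → X1 → F9 → N1 → B1 → DC costs 29 (by enumerating all 12 distinct tours).
Excess = 30 − 29 = 1.

Excess over optimum: 1 min.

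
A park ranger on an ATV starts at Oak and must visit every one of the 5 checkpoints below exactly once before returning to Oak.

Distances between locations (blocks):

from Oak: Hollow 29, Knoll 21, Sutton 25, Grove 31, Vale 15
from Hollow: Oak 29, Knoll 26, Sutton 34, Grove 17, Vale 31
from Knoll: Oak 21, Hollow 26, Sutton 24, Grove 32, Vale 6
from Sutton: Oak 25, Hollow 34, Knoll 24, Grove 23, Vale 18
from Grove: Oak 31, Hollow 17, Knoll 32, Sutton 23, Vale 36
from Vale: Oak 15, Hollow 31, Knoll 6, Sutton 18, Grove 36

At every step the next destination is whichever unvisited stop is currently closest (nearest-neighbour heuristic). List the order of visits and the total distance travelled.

Total distance 114 blocks via the nearest-neighbour route Oak → Vale → Knoll → Sutton → Grove → Hollow → Oak.

From Oak: distances to unvisited — Vale=15, Knoll=21, Sutton=25, Hollow=29, Grove=31. Nearest is Vale (15).
From Vale: distances to unvisited — Knoll=6, Sutton=18, Hollow=31, Grove=36. Nearest is Knoll (6).
From Knoll: distances to unvisited — Sutton=24, Hollow=26, Grove=32. Nearest is Sutton (24).
From Sutton: distances to unvisited — Grove=23, Hollow=34. Nearest is Grove (23).
From Grove: distances to unvisited — Hollow=17. Nearest is Hollow (17).
Return Hollow→Oak: 29.
Total = 15 + 6 + 24 + 23 + 17 + 29 = 114.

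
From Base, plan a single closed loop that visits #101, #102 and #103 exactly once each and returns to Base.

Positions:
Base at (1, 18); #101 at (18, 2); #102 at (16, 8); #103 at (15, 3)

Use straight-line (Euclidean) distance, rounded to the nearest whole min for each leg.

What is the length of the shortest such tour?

There are 3 distinct closed tours to check (reversals are equivalent).
Base → #101 → #102 → #103 → Base: 23+6+5+21 = 55
Base → #101 → #103 → #102 → Base: 23+3+5+18 = 49
Base → #102 → #101 → #103 → Base: 18+6+3+21 = 48
The minimum is 48.
One optimal route: Base → #102 → #101 → #103 → Base (or its reverse).

48 min — the shortest possible round trip.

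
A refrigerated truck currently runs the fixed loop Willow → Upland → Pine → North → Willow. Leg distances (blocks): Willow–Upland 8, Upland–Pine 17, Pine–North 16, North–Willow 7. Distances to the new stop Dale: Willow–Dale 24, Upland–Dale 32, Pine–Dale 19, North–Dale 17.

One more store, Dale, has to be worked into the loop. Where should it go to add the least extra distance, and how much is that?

Minimum extra distance: 20 blocks, inserting Dale between Pine and North.

Insertion cost between consecutive stops i–j is d(i,Dale) + d(Dale,j) − d(i,j):
  between Willow and Upland: 24 + 32 − 8 = 48
  between Upland and Pine: 32 + 19 − 17 = 34
  between Pine and North: 19 + 17 − 16 = 20
  between North and Willow: 17 + 24 − 7 = 34
Cheapest insertion is between Pine and North, adding 20.
New total = 48 + 20 = 68.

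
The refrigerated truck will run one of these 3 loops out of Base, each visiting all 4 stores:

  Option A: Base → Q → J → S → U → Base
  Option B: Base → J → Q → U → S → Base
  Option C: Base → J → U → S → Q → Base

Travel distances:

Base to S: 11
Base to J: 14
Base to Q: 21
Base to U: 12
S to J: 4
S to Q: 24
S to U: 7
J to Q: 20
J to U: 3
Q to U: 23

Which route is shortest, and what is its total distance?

64 — Option A is the shortest.

Option A: 21 + 20 + 4 + 7 + 12 = 64
Option B: 14 + 20 + 23 + 7 + 11 = 75
Option C: 14 + 3 + 7 + 24 + 21 = 69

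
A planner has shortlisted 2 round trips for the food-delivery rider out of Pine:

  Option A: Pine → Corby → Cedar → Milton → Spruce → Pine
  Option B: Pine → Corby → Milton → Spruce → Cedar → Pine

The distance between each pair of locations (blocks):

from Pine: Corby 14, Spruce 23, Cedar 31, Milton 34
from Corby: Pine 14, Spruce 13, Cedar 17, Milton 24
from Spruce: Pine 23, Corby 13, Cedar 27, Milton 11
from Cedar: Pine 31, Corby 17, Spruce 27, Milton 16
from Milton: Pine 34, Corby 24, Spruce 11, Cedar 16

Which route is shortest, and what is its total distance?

Option A: 14 + 17 + 16 + 11 + 23 = 81
Option B: 14 + 24 + 11 + 27 + 31 = 107

Shortest is Option A, total 81 blocks.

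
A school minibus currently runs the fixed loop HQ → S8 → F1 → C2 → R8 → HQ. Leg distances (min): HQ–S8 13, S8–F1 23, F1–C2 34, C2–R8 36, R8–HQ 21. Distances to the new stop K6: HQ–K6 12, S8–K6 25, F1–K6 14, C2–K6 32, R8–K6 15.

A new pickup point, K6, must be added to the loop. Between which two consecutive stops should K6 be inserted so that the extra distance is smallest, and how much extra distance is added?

Insertion cost between consecutive stops i–j is d(i,K6) + d(K6,j) − d(i,j):
  between HQ and S8: 12 + 25 − 13 = 24
  between S8 and F1: 25 + 14 − 23 = 16
  between F1 and C2: 14 + 32 − 34 = 12
  between C2 and R8: 32 + 15 − 36 = 11
  between R8 and HQ: 15 + 12 − 21 = 6
Cheapest insertion is between R8 and HQ, adding 6.
New total = 127 + 6 = 133.

Minimum extra distance: 6 min, inserting K6 between R8 and HQ.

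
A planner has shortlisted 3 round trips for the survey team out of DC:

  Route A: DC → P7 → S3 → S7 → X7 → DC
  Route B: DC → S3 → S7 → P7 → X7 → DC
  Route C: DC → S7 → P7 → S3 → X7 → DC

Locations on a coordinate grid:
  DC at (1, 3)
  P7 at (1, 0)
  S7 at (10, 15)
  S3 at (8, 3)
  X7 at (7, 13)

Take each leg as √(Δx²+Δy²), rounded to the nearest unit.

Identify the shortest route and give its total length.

39 — Route A is the shortest.

Route A: 3 + 8 + 12 + 4 + 12 = 39
Route B: 7 + 12 + 17 + 14 + 12 = 62
Route C: 15 + 17 + 8 + 10 + 12 = 62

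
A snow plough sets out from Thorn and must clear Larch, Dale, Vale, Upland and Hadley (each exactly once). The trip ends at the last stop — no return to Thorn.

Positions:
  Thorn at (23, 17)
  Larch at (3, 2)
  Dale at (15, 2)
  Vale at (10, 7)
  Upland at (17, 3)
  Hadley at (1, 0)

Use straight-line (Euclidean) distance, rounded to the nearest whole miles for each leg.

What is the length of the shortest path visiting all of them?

36 miles — the minimum one-way total.

There are 5! = 120 possible orderings.
Thorn - Larch - Dale - Vale - Upland - Hadley: 25+12+7+8+16 = 68
Thorn - Larch - Dale - Vale - Hadley - Upland: 25+12+7+11+16 = 71
Thorn - Larch - Dale - Upland - Vale - Hadley: 25+12+2+8+11 = 58
Thorn - Larch - Dale - Upland - Hadley - Vale: 25+12+2+16+11 = 66
Thorn - Larch - Dale - Hadley - Vale - Upland: 25+12+14+11+8 = 70
Thorn - Larch - Dale - Hadley - Upland - Vale: 25+12+14+16+8 = 75
Thorn - Larch - Vale - Dale - Upland - Hadley: 25+9+7+2+16 = 59
Thorn - Larch - Vale - Dale - Hadley - Upland: 25+9+7+14+16 = 71
Thorn - Larch - Vale - Upland - Dale - Hadley: 25+9+8+2+14 = 58
Thorn - Larch - Vale - Upland - Hadley - Dale: 25+9+8+16+14 = 72
Thorn - Larch - Vale - Hadley - Dale - Upland: 25+9+11+14+2 = 61
Thorn - Larch - Vale - Hadley - Upland - Dale: 25+9+11+16+2 = 63
Thorn - Larch - Upland - Dale - Vale - Hadley: 25+14+2+7+11 = 59
Thorn - Larch - Upland - Dale - Hadley - Vale: 25+14+2+14+11 = 66
… (106 more)
Thorn - Upland - Dale - Vale - Larch - Hadley: 15+2+7+9+3 = 36  ← best
The minimum is 36.
One shortest path: Thorn → Upland → Dale → Vale → Larch → Hadley.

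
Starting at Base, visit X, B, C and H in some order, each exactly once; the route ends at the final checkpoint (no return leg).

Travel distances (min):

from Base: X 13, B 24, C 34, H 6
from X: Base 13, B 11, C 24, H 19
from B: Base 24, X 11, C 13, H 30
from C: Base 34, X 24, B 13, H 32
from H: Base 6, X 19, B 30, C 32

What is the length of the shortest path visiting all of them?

Shortest open route: 49 min.

There are 4! = 24 possible orderings.
Base - X - B - C - H: 13+11+13+32 = 69
Base - X - B - H - C: 13+11+30+32 = 86
Base - X - C - B - H: 13+24+13+30 = 80
Base - X - C - H - B: 13+24+32+30 = 99
Base - X - H - B - C: 13+19+30+13 = 75
Base - X - H - C - B: 13+19+32+13 = 77
Base - B - X - C - H: 24+11+24+32 = 91
Base - B - X - H - C: 24+11+19+32 = 86
Base - B - C - X - H: 24+13+24+19 = 80
Base - B - C - H - X: 24+13+32+19 = 88
Base - B - H - X - C: 24+30+19+24 = 97
Base - B - H - C - X: 24+30+32+24 = 110
Base - C - X - B - H: 34+24+11+30 = 99
Base - C - X - H - B: 34+24+19+30 = 107
… (10 more)
Base - H - X - B - C: 6+19+11+13 = 49  ← best
The minimum is 49.
One shortest path: Base → H → X → B → C.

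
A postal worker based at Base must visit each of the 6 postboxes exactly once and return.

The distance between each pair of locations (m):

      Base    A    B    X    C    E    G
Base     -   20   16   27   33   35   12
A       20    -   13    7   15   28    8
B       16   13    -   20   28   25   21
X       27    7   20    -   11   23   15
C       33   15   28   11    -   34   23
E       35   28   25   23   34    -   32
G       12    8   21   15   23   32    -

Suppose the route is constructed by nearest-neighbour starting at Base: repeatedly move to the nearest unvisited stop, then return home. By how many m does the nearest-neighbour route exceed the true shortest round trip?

16 m longer than the optimal tour.

From Base: G=12, B=16, A=20, X=27, C=33, E=35 → choose G (12).
From G: A=8, X=15, B=21, C=23, E=32 → choose A (8).
From A: X=7, B=13, C=15, E=28 → choose X (7).
From X: C=11, B=20, E=23 → choose C (11).
From C: B=28, E=34 → choose B (28).
From B: E=25 → choose E (25).
NN route Base → G → A → X → C → B → E → Base costs 126.
Optimal: Base → B → E → X → C → A → G → Base costs 110 (by enumerating all 360 distinct tours).
Excess = 126 − 110 = 16.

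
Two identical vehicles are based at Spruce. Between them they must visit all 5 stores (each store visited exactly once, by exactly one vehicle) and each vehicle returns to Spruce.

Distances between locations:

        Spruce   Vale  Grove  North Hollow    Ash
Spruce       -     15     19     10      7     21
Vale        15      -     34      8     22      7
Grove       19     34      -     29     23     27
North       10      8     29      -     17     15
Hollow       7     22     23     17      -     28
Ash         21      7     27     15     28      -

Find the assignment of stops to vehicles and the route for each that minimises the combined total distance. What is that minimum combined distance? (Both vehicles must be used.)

Check every non-empty split of the stops between the two vehicles; for each half take its own optimal tour:
  {Vale} + {Grove, North, Hollow, Ash}: 30 + 82 = 112
  {Grove} + {Vale, North, Hollow, Ash}: 38 + 60 = 98
  {Vale, Grove} + {North, Hollow, Ash}: 68 + 60 = 128
  {North} + {Vale, Grove, Hollow, Ash}: 20 + 79 = 99
  {Vale, North} + {Grove, Hollow, Ash}: 33 + 78 = 111
  {Grove, North} + {Vale, Hollow, Ash}: 58 + 57 = 115
  … (15 splits in total)
  {Hollow} + {Vale, Grove, North, Ash}: 14 + 71 = 85  ← best
Best: vehicle 1 Spruce → Hollow → Spruce = 14; vehicle 2 Spruce → Grove → Ash → Vale → North → Spruce = 71; combined 85.

Minimum combined distance: 85.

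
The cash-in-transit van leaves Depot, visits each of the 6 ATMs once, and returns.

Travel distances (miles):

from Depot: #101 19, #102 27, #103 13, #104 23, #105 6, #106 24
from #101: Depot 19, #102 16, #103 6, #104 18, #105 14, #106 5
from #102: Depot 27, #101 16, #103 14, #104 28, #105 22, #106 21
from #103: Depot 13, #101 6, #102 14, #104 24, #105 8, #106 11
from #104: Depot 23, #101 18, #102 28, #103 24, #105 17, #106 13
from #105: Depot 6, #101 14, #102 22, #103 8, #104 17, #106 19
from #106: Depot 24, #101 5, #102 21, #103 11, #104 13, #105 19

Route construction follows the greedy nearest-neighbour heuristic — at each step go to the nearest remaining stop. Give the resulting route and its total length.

At Depot the remaining stops are #105 6, #103 13, #101 19, #104 23, #106 24, #102 27; go to #105.
At #105 the remaining stops are #103 8, #101 14, #104 17, #106 19, #102 22; go to #103.
At #103 the remaining stops are #101 6, #106 11, #102 14, #104 24; go to #101.
At #101 the remaining stops are #106 5, #102 16, #104 18; go to #106.
At #106 the remaining stops are #104 13, #102 21; go to #104.
At #104 the remaining stops are #102 28; go to #102.
Return #102→Depot: 27.
Total = 6 + 8 + 6 + 5 + 13 + 28 + 27 = 93.

93 miles along Depot → #105 → #103 → #101 → #106 → #104 → #102 → Depot.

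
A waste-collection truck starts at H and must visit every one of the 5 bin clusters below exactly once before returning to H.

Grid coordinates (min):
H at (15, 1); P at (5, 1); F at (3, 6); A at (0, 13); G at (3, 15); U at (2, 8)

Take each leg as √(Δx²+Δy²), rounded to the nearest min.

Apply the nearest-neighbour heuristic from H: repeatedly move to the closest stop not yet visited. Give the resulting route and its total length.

Nearest-neighbour total = 44 min; route H → P → F → U → A → G → H.

From H: distances to unvisited — P=10, F=13, U=15, G=18, A=19. Nearest is P (10).
From P: distances to unvisited — F=5, U=8, A=13, G=14. Nearest is F (5).
From F: distances to unvisited — U=2, A=8, G=9. Nearest is U (2).
From U: distances to unvisited — A=5, G=7. Nearest is A (5).
From A: distances to unvisited — G=4. Nearest is G (4).
Return G→H: 18.
Total = 10 + 5 + 2 + 5 + 4 + 18 = 44.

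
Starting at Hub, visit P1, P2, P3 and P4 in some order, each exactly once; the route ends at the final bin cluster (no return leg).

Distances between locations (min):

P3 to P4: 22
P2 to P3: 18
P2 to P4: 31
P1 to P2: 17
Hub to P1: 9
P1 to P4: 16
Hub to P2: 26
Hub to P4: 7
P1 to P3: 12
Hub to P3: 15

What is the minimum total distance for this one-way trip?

There are 4! = 24 possible orderings.
Hub - P1 - P2 - P3 - P4: 9+17+18+22 = 66
Hub - P1 - P2 - P4 - P3: 9+17+31+22 = 79
Hub - P1 - P3 - P2 - P4: 9+12+18+31 = 70
Hub - P1 - P3 - P4 - P2: 9+12+22+31 = 74
Hub - P1 - P4 - P2 - P3: 9+16+31+18 = 74
Hub - P1 - P4 - P3 - P2: 9+16+22+18 = 65
Hub - P2 - P1 - P3 - P4: 26+17+12+22 = 77
Hub - P2 - P1 - P4 - P3: 26+17+16+22 = 81
Hub - P2 - P3 - P1 - P4: 26+18+12+16 = 72
Hub - P2 - P3 - P4 - P1: 26+18+22+16 = 82
Hub - P2 - P4 - P1 - P3: 26+31+16+12 = 85
Hub - P2 - P4 - P3 - P1: 26+31+22+12 = 91
Hub - P3 - P1 - P2 - P4: 15+12+17+31 = 75
Hub - P3 - P1 - P4 - P2: 15+12+16+31 = 74
… (10 more)
Hub - P4 - P1 - P3 - P2: 7+16+12+18 = 53  ← best
The minimum is 53.
One shortest path: Hub → P4 → P1 → P3 → P2.

53 min — the minimum one-way total.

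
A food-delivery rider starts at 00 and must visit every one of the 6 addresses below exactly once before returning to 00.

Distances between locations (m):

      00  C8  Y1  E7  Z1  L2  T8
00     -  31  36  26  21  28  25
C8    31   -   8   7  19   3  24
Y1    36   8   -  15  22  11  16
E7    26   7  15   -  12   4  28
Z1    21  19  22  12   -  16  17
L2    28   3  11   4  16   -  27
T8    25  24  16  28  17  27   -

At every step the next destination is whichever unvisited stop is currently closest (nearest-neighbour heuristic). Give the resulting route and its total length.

00 → [Z1:21 / T8:25 / E7:26 / L2:28 / C8:31 / Y1:36] → Z1 (21)
Z1 → [E7:12 / L2:16 / T8:17 / C8:19 / Y1:22] → E7 (12)
E7 → [L2:4 / C8:7 / Y1:15 / T8:28] → L2 (4)
L2 → [C8:3 / Y1:11 / T8:27] → C8 (3)
C8 → [Y1:8 / T8:24] → Y1 (8)
Y1 → [T8:16] → T8 (16)
Return T8→00: 25.
Total = 21 + 12 + 4 + 3 + 8 + 16 + 25 = 89.

Total distance 89 m via the nearest-neighbour route 00 → Z1 → E7 → L2 → C8 → Y1 → T8 → 00.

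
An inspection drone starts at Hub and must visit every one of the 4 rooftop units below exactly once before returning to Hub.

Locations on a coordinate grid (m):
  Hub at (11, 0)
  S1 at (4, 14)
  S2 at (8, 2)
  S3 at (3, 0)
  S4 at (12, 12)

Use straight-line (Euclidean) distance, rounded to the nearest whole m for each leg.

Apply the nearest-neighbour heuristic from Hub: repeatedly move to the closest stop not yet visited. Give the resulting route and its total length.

43 m along Hub → S2 → S3 → S1 → S4 → Hub.

At Hub the remaining stops are S2 4, S3 8, S4 12, S1 16; go to S2.
At S2 the remaining stops are S3 5, S4 11, S1 13; go to S3.
At S3 the remaining stops are S1 14, S4 15; go to S1.
At S1 the remaining stops are S4 8; go to S4.
Return S4→Hub: 12.
Total = 4 + 5 + 14 + 8 + 12 = 43.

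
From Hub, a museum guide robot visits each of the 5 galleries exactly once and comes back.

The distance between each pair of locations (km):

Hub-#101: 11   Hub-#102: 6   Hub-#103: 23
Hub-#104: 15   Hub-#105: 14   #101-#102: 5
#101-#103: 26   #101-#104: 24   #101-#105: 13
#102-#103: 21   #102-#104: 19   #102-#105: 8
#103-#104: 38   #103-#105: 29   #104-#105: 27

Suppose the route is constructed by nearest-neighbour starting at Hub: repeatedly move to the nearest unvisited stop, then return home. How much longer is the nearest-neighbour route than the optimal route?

Excess over optimum: 8 km.

From Hub: #102=6, #101=11, #105=14, #104=15, #103=23 → choose #102 (6).
From #102: #101=5, #105=8, #104=19, #103=21 → choose #101 (5).
From #101: #105=13, #104=24, #103=26 → choose #105 (13).
From #105: #104=27, #103=29 → choose #104 (27).
From #104: #103=38 → choose #103 (38).
NN route Hub → #102 → #101 → #105 → #104 → #103 → Hub costs 112.
Optimal: Hub → #103 → #101 → #102 → #105 → #104 → Hub costs 104 (by enumerating all 60 distinct tours).
Excess = 112 − 104 = 8.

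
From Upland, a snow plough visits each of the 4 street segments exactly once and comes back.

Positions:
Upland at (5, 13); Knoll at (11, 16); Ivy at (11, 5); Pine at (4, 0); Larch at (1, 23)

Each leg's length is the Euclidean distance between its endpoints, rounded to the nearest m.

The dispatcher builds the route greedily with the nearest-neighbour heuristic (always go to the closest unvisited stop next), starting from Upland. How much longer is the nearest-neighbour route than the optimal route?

The nearest-neighbour route is 5 m longer than optimal.

From Upland: Knoll=7, Ivy=10, Larch=11, Pine=13 → choose Knoll (7).
From Knoll: Ivy=11, Larch=12, Pine=17 → choose Ivy (11).
From Ivy: Pine=9, Larch=21 → choose Pine (9).
From Pine: Larch=23 → choose Larch (23).
NN route Upland → Knoll → Ivy → Pine → Larch → Upland costs 61.
Optimal: Upland → Pine → Ivy → Knoll → Larch → Upland costs 56 (by enumerating all 12 distinct tours).
Excess = 61 − 56 = 5.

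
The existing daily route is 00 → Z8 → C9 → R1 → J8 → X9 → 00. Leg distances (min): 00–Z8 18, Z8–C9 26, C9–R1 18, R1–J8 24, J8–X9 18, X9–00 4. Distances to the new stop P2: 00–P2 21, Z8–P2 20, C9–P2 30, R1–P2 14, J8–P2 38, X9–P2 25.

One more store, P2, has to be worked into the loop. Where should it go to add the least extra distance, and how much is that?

Insertion cost between consecutive stops i–j is d(i,P2) + d(P2,j) − d(i,j):
  between 00 and Z8: 21 + 20 − 18 = 23
  between Z8 and C9: 20 + 30 − 26 = 24
  between C9 and R1: 30 + 14 − 18 = 26
  between R1 and J8: 14 + 38 − 24 = 28
  between J8 and X9: 38 + 25 − 18 = 45
  between X9 and 00: 25 + 21 − 4 = 42
Cheapest insertion is between 00 and Z8, adding 23.
New total = 108 + 23 = 131.

+23 min — insert P2 between 00 and Z8.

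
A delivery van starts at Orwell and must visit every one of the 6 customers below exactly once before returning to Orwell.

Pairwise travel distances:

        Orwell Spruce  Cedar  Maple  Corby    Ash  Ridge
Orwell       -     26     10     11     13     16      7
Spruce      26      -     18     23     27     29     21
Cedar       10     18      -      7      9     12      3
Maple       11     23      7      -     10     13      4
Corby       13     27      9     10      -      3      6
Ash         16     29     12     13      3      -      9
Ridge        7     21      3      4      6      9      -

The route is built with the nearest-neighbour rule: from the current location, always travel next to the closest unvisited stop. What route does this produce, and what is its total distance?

From Orwell: distances to unvisited — Ridge=7, Cedar=10, Maple=11, Corby=13, Ash=16, Spruce=26. Nearest is Ridge (7).
From Ridge: distances to unvisited — Cedar=3, Maple=4, Corby=6, Ash=9, Spruce=21. Nearest is Cedar (3).
From Cedar: distances to unvisited — Maple=7, Corby=9, Ash=12, Spruce=18. Nearest is Maple (7).
From Maple: distances to unvisited — Corby=10, Ash=13, Spruce=23. Nearest is Corby (10).
From Corby: distances to unvisited — Ash=3, Spruce=27. Nearest is Ash (3).
From Ash: distances to unvisited — Spruce=29. Nearest is Spruce (29).
Return Spruce→Orwell: 26.
Total = 7 + 3 + 7 + 10 + 3 + 29 + 26 = 85.

85 along Orwell → Ridge → Cedar → Maple → Corby → Ash → Spruce → Orwell.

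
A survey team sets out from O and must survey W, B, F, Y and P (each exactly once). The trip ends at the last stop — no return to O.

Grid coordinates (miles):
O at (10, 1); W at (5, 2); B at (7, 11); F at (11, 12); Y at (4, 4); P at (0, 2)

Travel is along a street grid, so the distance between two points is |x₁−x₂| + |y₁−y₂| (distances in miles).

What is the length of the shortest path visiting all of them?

There are 5! = 120 possible orderings.
O - W - B - F - Y - P: 6+11+5+15+6 = 43
O - W - B - F - P - Y: 6+11+5+21+6 = 49
O - W - B - Y - F - P: 6+11+10+15+21 = 63
O - W - B - Y - P - F: 6+11+10+6+21 = 54
O - W - B - P - F - Y: 6+11+16+21+15 = 69
O - W - B - P - Y - F: 6+11+16+6+15 = 54
O - W - F - B - Y - P: 6+16+5+10+6 = 43
O - W - F - B - P - Y: 6+16+5+16+6 = 49
O - W - F - Y - B - P: 6+16+15+10+16 = 63
O - W - F - Y - P - B: 6+16+15+6+16 = 59
O - W - F - P - B - Y: 6+16+21+16+10 = 69
O - W - F - P - Y - B: 6+16+21+6+10 = 59
O - W - Y - B - F - P: 6+3+10+5+21 = 45
O - W - Y - B - P - F: 6+3+10+16+21 = 56
… (106 more)
O - W - P - Y - B - F: 6+5+6+10+5 = 32  ← best
The minimum is 32.
One shortest path: O → W → P → Y → B → F.

Shortest open route: 32 miles.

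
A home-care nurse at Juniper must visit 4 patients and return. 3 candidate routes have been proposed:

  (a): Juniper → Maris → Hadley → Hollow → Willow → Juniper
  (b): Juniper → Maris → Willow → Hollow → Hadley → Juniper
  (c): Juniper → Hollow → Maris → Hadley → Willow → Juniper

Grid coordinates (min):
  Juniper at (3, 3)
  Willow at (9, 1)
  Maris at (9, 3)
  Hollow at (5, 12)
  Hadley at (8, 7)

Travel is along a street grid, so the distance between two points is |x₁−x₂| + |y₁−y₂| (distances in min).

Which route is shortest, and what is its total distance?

Shortest is (b), total 40 min.

(a): 6 + 5 + 8 + 15 + 8 = 42
(b): 6 + 2 + 15 + 8 + 9 = 40
(c): 11 + 13 + 5 + 7 + 8 = 44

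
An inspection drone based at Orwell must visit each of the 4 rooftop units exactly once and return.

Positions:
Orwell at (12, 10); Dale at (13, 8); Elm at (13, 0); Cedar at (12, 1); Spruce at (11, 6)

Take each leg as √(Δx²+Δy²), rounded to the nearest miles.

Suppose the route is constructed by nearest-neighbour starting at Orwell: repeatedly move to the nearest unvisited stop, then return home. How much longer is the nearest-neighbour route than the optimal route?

Orwell: Dale=2, Spruce=4, Cedar=9, Elm=10 ⇒ Dale
Dale: Spruce=3, Cedar=7, Elm=8 ⇒ Spruce
Spruce: Cedar=5, Elm=6 ⇒ Cedar
Cedar: Elm=1 ⇒ Elm
NN route Orwell → Dale → Spruce → Cedar → Elm → Orwell costs 21.
Optimal: Orwell → Dale → Elm → Cedar → Spruce → Orwell costs 20 (by enumerating all 12 distinct tours).
Excess = 21 − 20 = 1.

The nearest-neighbour route is 1 miles longer than optimal.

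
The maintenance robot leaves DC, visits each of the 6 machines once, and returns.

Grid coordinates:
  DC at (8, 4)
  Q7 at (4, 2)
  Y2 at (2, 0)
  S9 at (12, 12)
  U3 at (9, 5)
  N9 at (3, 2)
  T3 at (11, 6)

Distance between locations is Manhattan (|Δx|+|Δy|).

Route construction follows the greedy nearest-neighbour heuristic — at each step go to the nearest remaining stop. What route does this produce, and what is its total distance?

DC → [U3:2 / T3:5 / Q7:6 / N9:7 / Y2:10 / S9:12] → U3 (2)
U3 → [T3:3 / Q7:8 / N9:9 / S9:10 / Y2:12] → T3 (3)
T3 → [S9:7 / Q7:11 / N9:12 / Y2:15] → S9 (7)
S9 → [Q7:18 / N9:19 / Y2:22] → Q7 (18)
Q7 → [N9:1 / Y2:4] → N9 (1)
N9 → [Y2:3] → Y2 (3)
Return Y2→DC: 10.
Total = 2 + 3 + 7 + 18 + 1 + 3 + 10 = 44.

Nearest-neighbour total = 44; route DC → U3 → T3 → S9 → Q7 → N9 → Y2 → DC.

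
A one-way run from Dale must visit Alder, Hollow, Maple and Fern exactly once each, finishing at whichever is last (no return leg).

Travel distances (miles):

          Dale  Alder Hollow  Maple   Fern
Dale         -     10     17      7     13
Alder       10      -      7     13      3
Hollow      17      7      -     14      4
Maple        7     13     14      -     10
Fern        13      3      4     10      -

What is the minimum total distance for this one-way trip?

Shortest open route: 27 miles.

There are 4! = 24 possible orderings.
Dale → Alder → Hollow → Maple → Fern: 10+7+14+10 = 41
Dale → Alder → Hollow → Fern → Maple: 10+7+4+10 = 31
Dale → Alder → Maple → Hollow → Fern: 10+13+14+4 = 41
Dale → Alder → Maple → Fern → Hollow: 10+13+10+4 = 37
Dale → Alder → Fern → Hollow → Maple: 10+3+4+14 = 31
Dale → Alder → Fern → Maple → Hollow: 10+3+10+14 = 37
Dale → Hollow → Alder → Maple → Fern: 17+7+13+10 = 47
Dale → Hollow → Alder → Fern → Maple: 17+7+3+10 = 37
Dale → Hollow → Maple → Alder → Fern: 17+14+13+3 = 47
Dale → Hollow → Maple → Fern → Alder: 17+14+10+3 = 44
Dale → Hollow → Fern → Alder → Maple: 17+4+3+13 = 37
Dale → Hollow → Fern → Maple → Alder: 17+4+10+13 = 44
Dale → Maple → Alder → Hollow → Fern: 7+13+7+4 = 31
Dale → Maple → Alder → Fern → Hollow: 7+13+3+4 = 27
… (10 more)
The minimum is 27.
One shortest path: Dale → Maple → Alder → Fern → Hollow.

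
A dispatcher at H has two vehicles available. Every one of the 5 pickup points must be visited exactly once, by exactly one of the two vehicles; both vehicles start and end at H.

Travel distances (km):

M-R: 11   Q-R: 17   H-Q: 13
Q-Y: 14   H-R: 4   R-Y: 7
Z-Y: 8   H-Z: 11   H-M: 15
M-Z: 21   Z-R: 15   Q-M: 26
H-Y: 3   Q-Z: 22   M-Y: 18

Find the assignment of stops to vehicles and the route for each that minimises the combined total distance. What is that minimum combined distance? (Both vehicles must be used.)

There are 2^4 − 1 = 15 ways to divide the 5 stops into two non-empty groups. For each, the best each vehicle can do is its own shortest tour through its group:
  {Q} + {M, Z, R, Y}: 26 + 47 = 73
  {M} + {Q, Z, R, Y}: 30 + 54 = 84
  {Q, M} + {Z, R, Y}: 54 + 30 = 84
  {Z} + {Q, M, R, Y}: 22 + 58 = 80
  {Q, Z} + {M, R, Y}: 46 + 36 = 82
  {M, Z} + {Q, R, Y}: 47 + 38 = 85
  … (15 splits in total)
Best: vehicle 1 H → Q → H = 26; vehicle 2 H → R → M → Z → Y → H = 47; combined 73.

73 km — the smallest possible combined total.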